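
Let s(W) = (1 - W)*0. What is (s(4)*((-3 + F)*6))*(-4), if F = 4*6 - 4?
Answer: 0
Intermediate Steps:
F = 20 (F = 24 - 4 = 20)
s(W) = 0
(s(4)*((-3 + F)*6))*(-4) = (0*((-3 + 20)*6))*(-4) = (0*(17*6))*(-4) = (0*102)*(-4) = 0*(-4) = 0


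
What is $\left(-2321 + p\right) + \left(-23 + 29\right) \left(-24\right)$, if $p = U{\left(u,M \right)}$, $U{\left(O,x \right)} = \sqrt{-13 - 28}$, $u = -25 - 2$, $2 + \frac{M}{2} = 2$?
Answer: $-2465 + i \sqrt{41} \approx -2465.0 + 6.4031 i$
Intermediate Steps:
$M = 0$ ($M = -4 + 2 \cdot 2 = -4 + 4 = 0$)
$u = -27$
$U{\left(O,x \right)} = i \sqrt{41}$ ($U{\left(O,x \right)} = \sqrt{-41} = i \sqrt{41}$)
$p = i \sqrt{41} \approx 6.4031 i$
$\left(-2321 + p\right) + \left(-23 + 29\right) \left(-24\right) = \left(-2321 + i \sqrt{41}\right) + \left(-23 + 29\right) \left(-24\right) = \left(-2321 + i \sqrt{41}\right) + 6 \left(-24\right) = \left(-2321 + i \sqrt{41}\right) - 144 = -2465 + i \sqrt{41}$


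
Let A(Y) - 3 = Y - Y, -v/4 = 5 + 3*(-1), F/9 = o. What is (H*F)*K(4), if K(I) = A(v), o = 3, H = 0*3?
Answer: 0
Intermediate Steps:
H = 0
F = 27 (F = 9*3 = 27)
v = -8 (v = -4*(5 + 3*(-1)) = -4*(5 - 3) = -4*2 = -8)
A(Y) = 3 (A(Y) = 3 + (Y - Y) = 3 + 0 = 3)
K(I) = 3
(H*F)*K(4) = (0*27)*3 = 0*3 = 0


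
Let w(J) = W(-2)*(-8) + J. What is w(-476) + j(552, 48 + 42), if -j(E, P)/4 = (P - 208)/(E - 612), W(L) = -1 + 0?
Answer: -7138/15 ≈ -475.87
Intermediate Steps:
W(L) = -1
j(E, P) = -4*(-208 + P)/(-612 + E) (j(E, P) = -4*(P - 208)/(E - 612) = -4*(-208 + P)/(-612 + E))
w(J) = 8 + J (w(J) = -1*(-8) + J = 8 + J)
w(-476) + j(552, 48 + 42) = (8 - 476) + 4*(208 - (48 + 42))/(-612 + 552) = -468 + 4*(208 - 1*90)/(-60) = -468 + 4*(-1/60)*(208 - 90) = -468 + 4*(-1/60)*118 = -468 - 118/15 = -7138/15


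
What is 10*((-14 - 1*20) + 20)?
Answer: -140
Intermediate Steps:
10*((-14 - 1*20) + 20) = 10*((-14 - 20) + 20) = 10*(-34 + 20) = 10*(-14) = -140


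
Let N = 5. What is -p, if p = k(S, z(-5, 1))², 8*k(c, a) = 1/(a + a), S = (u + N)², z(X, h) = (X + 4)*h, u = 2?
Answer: -1/256 ≈ -0.0039063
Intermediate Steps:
z(X, h) = h*(4 + X) (z(X, h) = (4 + X)*h = h*(4 + X))
S = 49 (S = (2 + 5)² = 7² = 49)
k(c, a) = 1/(16*a) (k(c, a) = 1/(8*(a + a)) = 1/(8*((2*a))) = (1/(2*a))/8 = 1/(16*a))
p = 1/256 (p = (1/(16*((1*(4 - 5)))))² = (1/(16*((1*(-1)))))² = ((1/16)/(-1))² = ((1/16)*(-1))² = (-1/16)² = 1/256 ≈ 0.0039063)
-p = -1*1/256 = -1/256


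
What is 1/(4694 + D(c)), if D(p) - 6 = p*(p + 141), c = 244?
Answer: 1/98640 ≈ 1.0138e-5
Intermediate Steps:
D(p) = 6 + p*(141 + p) (D(p) = 6 + p*(p + 141) = 6 + p*(141 + p))
1/(4694 + D(c)) = 1/(4694 + (6 + 244² + 141*244)) = 1/(4694 + (6 + 59536 + 34404)) = 1/(4694 + 93946) = 1/98640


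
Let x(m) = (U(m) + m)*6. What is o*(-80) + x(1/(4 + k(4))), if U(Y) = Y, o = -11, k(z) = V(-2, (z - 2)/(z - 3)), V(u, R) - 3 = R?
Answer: 2644/3 ≈ 881.33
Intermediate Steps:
V(u, R) = 3 + R
k(z) = 3 + (-2 + z)/(-3 + z) (k(z) = 3 + (z - 2)/(z - 3) = 3 + (-2 + z)/(-3 + z))
x(m) = 12*m (x(m) = (m + m)*6 = (2*m)*6 = 12*m)
o*(-80) + x(1/(4 + k(4))) = -11*(-80) + 12/(4 + (-11 + 4*4)/(-3 + 4)) = 880 + 12/(4 + (-11 + 16)/1) = 880 + 12/(4 + 1*5) = 880 + 12/(4 + 5) = 880 + 12/9 = 880 + 12*(⅑) = 880 + 4/3 = 2644/3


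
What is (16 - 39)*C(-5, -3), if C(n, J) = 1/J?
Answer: 23/3 ≈ 7.6667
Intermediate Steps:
(16 - 39)*C(-5, -3) = (16 - 39)/(-3) = -23*(-1/3) = 23/3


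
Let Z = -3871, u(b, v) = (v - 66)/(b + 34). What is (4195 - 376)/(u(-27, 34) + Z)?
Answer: -8911/9043 ≈ -0.98540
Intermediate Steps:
u(b, v) = (-66 + v)/(34 + b)
(4195 - 376)/(u(-27, 34) + Z) = (4195 - 376)/((-66 + 34)/(34 - 27) - 3871) = 3819/(-32/7 - 3871) = 3819/(-27129/7) = 3819*(-7/27129) = -8911/9043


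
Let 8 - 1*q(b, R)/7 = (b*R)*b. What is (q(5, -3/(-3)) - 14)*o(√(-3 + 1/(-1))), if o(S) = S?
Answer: -266*I ≈ -266.0*I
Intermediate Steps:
q(b, R) = 56 - 7*R*b² (q(b, R) = 56 - 7*b*R*b = 56 - 7*R*b*b = 56 - 7*R*b²)
(q(5, -3/(-3)) - 14)*o(√(-3 + 1/(-1))) = ((56 - 7*(-3/(-3))*5²) - 14)*√(-3 + 1/(-1)) = ((56 - 7*(-3*(-⅓))*25) - 14)*√(-3 - 1) = ((56 - 7*1*25) - 14)*√(-4) = ((56 - 175) - 14)*(2*I) = (-119 - 14)*(2*I) = -266*I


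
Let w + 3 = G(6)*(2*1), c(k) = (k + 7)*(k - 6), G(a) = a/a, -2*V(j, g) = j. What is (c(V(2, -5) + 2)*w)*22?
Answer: 880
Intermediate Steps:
V(j, g) = -j/2
G(a) = 1
c(k) = (-6 + k)*(7 + k) (c(k) = (7 + k)*(-6 + k) = (-6 + k)*(7 + k))
w = -1 (w = -3 + 1*(2*1) = -3 + 1*2 = -3 + 2 = -1)
(c(V(2, -5) + 2)*w)*22 = ((-42 + (-½*2 + 2) + (-½*2 + 2)²)*(-1))*22 = ((-42 + (-1 + 2) + (-1 + 2)²)*(-1))*22 = ((-42 + 1 + 1²)*(-1))*22 = ((-42 + 1 + 1)*(-1))*22 = -40*(-1)*22 = 40*22 = 880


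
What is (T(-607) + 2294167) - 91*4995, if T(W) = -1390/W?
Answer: 1116651944/607 ≈ 1.8396e+6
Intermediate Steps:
(T(-607) + 2294167) - 91*4995 = (-1390/(-607) + 2294167) - 91*4995 = (-1390*(-1/607) + 2294167) - 454545 = (1390/607 + 2294167) - 454545 = 1392560759/607 - 454545 = 1116651944/607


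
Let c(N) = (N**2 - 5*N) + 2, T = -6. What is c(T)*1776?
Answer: 120768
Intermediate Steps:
c(N) = 2 + N**2 - 5*N
c(T)*1776 = (2 + (-6)**2 - 5*(-6))*1776 = (2 + 36 + 30)*1776 = 68*1776 = 120768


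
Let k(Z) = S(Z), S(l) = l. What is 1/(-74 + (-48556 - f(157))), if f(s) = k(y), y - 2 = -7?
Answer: -1/48625 ≈ -2.0566e-5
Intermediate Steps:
y = -5 (y = 2 - 7 = -5)
k(Z) = Z
f(s) = -5
1/(-74 + (-48556 - f(157))) = 1/(-74 + (-48556 - 1*(-5))) = 1/(-74 + (-48556 + 5)) = 1/(-74 - 48551) = 1/(-48625) = -1/48625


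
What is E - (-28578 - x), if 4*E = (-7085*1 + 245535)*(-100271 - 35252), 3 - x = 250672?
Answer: -16158173857/2 ≈ -8.0791e+9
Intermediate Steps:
x = -250669 (x = 3 - 1*250672 = 3 - 250672 = -250669)
E = -16157729675/2 (E = ((-7085*1 + 245535)*(-100271 - 35252))/4 = ((-7085 + 245535)*(-135523))/4 = (238450*(-135523))/4 = (1/4)*(-32315459350) = -16157729675/2 ≈ -8.0789e+9)
E - (-28578 - x) = -16157729675/2 - (-28578 - 1*(-250669)) = -16157729675/2 - (-28578 + 250669) = -16157729675/2 - 1*222091 = -16157729675/2 - 222091 = -16158173857/2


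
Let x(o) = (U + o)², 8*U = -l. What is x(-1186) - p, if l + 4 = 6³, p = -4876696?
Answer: 25387409/4 ≈ 6.3468e+6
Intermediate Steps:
l = 212 (l = -4 + 6³ = -4 + 216 = 212)
U = -53/2 (U = (-1*212)/8 = (⅛)*(-212) = -53/2 ≈ -26.500)
x(o) = (-53/2 + o)²
x(-1186) - p = (-53 + 2*(-1186))²/4 - 1*(-4876696) = (-53 - 2372)²/4 + 4876696 = (¼)*(-2425)² + 4876696 = (¼)*5880625 + 4876696 = 5880625/4 + 4876696 = 25387409/4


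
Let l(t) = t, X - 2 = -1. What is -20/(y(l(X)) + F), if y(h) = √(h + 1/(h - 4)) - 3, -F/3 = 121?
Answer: 10980/200933 + 10*√6/200933 ≈ 0.054767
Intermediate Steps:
X = 1 (X = 2 - 1 = 1)
F = -363 (F = -3*121 = -363)
y(h) = -3 + √(h + 1/(-4 + h)) (y(h) = √(h + 1/(-4 + h)) - 3 = -3 + √(h + 1/(-4 + h)))
-20/(y(l(X)) + F) = -20/((-3 + √((1 + 1*(-4 + 1))/(-4 + 1))) - 363) = -20/((-3 + √((1 + 1*(-3))/(-3))) - 363) = -20/((-3 + √(-(1 - 3)/3)) - 363) = -20/((-3 + √(-⅓*(-2))) - 363) = -20/((-3 + √(⅔)) - 363) = -20/((-3 + √6/3) - 363) = -20/(-366 + √6/3)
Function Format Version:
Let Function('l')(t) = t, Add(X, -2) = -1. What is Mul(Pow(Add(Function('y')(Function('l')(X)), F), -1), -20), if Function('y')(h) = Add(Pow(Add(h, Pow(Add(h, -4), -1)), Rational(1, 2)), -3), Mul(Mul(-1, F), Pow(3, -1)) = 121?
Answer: Add(Rational(10980, 200933), Mul(Rational(10, 200933), Pow(6, Rational(1, 2)))) ≈ 0.054767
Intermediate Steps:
X = 1 (X = Add(2, -1) = 1)
F = -363 (F = Mul(-3, 121) = -363)
Function('y')(h) = Add(-3, Pow(Add(h, Pow(Add(-4, h), -1)), Rational(1, 2))) (Function('y')(h) = Add(Pow(Add(h, Pow(Add(-4, h), -1)), Rational(1, 2)), -3) = Add(-3, Pow(Add(h, Pow(Add(-4, h), -1)), Rational(1, 2))))
Mul(Pow(Add(Function('y')(Function('l')(X)), F), -1), -20) = Mul(Pow(Add(Add(-3, Pow(Mul(Pow(Add(-4, 1), -1), Add(1, Mul(1, Add(-4, 1)))), Rational(1, 2))), -363), -1), -20) = Mul(Pow(Add(Add(-3, Pow(Mul(Pow(-3, -1), Add(1, Mul(1, -3))), Rational(1, 2))), -363), -1), -20) = Mul(Pow(Add(Add(-3, Pow(Mul(Rational(-1, 3), Add(1, -3)), Rational(1, 2))), -363), -1), -20) = Mul(Pow(Add(Add(-3, Pow(Mul(Rational(-1, 3), -2), Rational(1, 2))), -363), -1), -20) = Mul(Pow(Add(Add(-3, Pow(Rational(2, 3), Rational(1, 2))), -363), -1), -20) = Mul(Pow(Add(Add(-3, Mul(Rational(1, 3), Pow(6, Rational(1, 2)))), -363), -1), -20) = Mul(Pow(Add(-366, Mul(Rational(1, 3), Pow(6, Rational(1, 2)))), -1), -20) = Mul(-20, Pow(Add(-366, Mul(Rational(1, 3), Pow(6, Rational(1, 2)))), -1))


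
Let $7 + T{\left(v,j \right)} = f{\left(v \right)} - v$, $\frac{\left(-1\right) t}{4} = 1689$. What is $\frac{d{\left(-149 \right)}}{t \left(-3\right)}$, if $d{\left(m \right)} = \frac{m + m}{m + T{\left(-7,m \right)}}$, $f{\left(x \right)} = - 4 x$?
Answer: $\frac{149}{1226214} \approx 0.00012151$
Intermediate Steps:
$t = -6756$ ($t = \left(-4\right) 1689 = -6756$)
$T{\left(v,j \right)} = -7 - 5 v$
$d{\left(m \right)} = \frac{2 m}{28 + m}$ ($d{\left(m \right)} = \frac{m + m}{m - -28} = \frac{2 m}{m + \left(-7 + 35\right)} = \frac{2 m}{m + 28} = \frac{2 m}{28 + m}$)
$\frac{d{\left(-149 \right)}}{t \left(-3\right)} = \frac{2 \left(-149\right) \frac{1}{28 - 149}}{\left(-6756\right) \left(-3\right)} = \frac{2 \left(-149\right) \frac{1}{-121}}{20268} = 2 \left(-149\right) \left(- \frac{1}{121}\right) \frac{1}{20268} = \frac{298}{121} \cdot \frac{1}{20268} = \frac{149}{1226214}$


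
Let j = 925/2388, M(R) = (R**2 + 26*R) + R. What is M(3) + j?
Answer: 215845/2388 ≈ 90.387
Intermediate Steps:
M(R) = R**2 + 27*R
j = 925/2388 (j = 925*(1/2388) = 925/2388 ≈ 0.38735)
M(3) + j = 3*(27 + 3) + 925/2388 = 3*30 + 925/2388 = 90 + 925/2388 = 215845/2388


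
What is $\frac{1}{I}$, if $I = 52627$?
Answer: $\frac{1}{52627} \approx 1.9002 \cdot 10^{-5}$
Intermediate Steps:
$\frac{1}{I} = \frac{1}{52627}$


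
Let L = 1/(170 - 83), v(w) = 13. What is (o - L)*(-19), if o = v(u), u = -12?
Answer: -21470/87 ≈ -246.78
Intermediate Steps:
o = 13
L = 1/87 ≈ 0.011494
(o - L)*(-19) = (13 - 1*1/87)*(-19) = (13 - 1/87)*(-19) = (1130/87)*(-19) = -21470/87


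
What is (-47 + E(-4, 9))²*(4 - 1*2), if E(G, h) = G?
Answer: 5202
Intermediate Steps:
(-47 + E(-4, 9))²*(4 - 1*2) = (-47 - 4)²*(4 - 1*2) = (-51)²*(4 - 2) = 2601*2 = 5202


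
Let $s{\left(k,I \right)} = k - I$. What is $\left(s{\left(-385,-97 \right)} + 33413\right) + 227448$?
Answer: $260573$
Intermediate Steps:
$\left(s{\left(-385,-97 \right)} + 33413\right) + 227448 = \left(\left(-385 - -97\right) + 33413\right) + 227448 = \left(\left(-385 + 97\right) + 33413\right) + 227448 = \left(-288 + 33413\right) + 227448 = 33125 + 227448 = 260573$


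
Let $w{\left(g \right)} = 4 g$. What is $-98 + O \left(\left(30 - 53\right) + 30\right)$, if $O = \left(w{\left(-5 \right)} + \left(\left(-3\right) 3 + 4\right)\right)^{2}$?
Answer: $4277$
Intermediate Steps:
$O = 625$ ($O = \left(4 \left(-5\right) + \left(\left(-3\right) 3 + 4\right)\right)^{2} = \left(-20 + \left(-9 + 4\right)\right)^{2} = \left(-20 - 5\right)^{2} = \left(-25\right)^{2} = 625$)
$-98 + O \left(\left(30 - 53\right) + 30\right) = -98 + 625 \left(\left(30 - 53\right) + 30\right) = -98 + 625 \left(-23 + 30\right) = -98 + 625 \cdot 7 = -98 + 4375 = 4277$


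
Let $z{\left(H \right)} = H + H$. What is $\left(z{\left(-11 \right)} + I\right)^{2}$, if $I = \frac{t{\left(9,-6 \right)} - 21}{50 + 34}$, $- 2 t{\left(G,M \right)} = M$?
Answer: $\frac{96721}{196} \approx 493.47$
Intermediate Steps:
$z{\left(H \right)} = 2 H$
$t{\left(G,M \right)} = - \frac{M}{2}$
$I = - \frac{3}{14}$ ($I = \frac{\left(- \frac{1}{2}\right) \left(-6\right) - 21}{50 + 34} = \frac{3 - 21}{84} = \left(-18\right) \frac{1}{84} = - \frac{3}{14} \approx -0.21429$)
$\left(z{\left(-11 \right)} + I\right)^{2} = \left(2 \left(-11\right) - \frac{3}{14}\right)^{2} = \left(-22 - \frac{3}{14}\right)^{2} = \left(- \frac{311}{14}\right)^{2} = \frac{96721}{196}$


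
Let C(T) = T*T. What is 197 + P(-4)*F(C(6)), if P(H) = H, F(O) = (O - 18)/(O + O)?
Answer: 196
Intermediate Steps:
C(T) = T²
F(O) = (-18 + O)/(2*O) (F(O) = (-18 + O)/((2*O)) = (-18 + O)*(1/(2*O)) = (-18 + O)/(2*O))
197 + P(-4)*F(C(6)) = 197 - 2*(-18 + 6²)/(6²) = 197 - 2*(-18 + 36)/36 = 197 - 2*18/36 = 197 - 4*¼ = 197 - 1 = 196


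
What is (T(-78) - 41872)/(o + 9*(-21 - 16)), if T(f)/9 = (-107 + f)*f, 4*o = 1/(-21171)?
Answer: -7452022632/28199773 ≈ -264.26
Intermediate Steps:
o = -1/84684 (o = (1/4)/(-21171) = (1/4)*(-1/21171) = -1/84684 ≈ -1.1809e-5)
T(f) = 9*f*(-107 + f) (T(f) = 9*((-107 + f)*f) = 9*(f*(-107 + f)) = 9*f*(-107 + f))
(T(-78) - 41872)/(o + 9*(-21 - 16)) = (9*(-78)*(-107 - 78) - 41872)/(-1/84684 + 9*(-21 - 16)) = (9*(-78)*(-185) - 41872)/(-1/84684 + 9*(-37)) = (129870 - 41872)/(-1/84684 - 333) = 87998/(-28199773/84684) = 87998*(-84684/28199773) = -7452022632/28199773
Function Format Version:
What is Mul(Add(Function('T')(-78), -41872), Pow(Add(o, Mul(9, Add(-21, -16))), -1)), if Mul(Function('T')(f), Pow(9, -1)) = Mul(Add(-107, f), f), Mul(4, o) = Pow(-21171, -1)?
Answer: Rational(-7452022632, 28199773) ≈ -264.26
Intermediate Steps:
o = Rational(-1, 84684) (o = Mul(Rational(1, 4), Pow(-21171, -1)) = Mul(Rational(1, 4), Rational(-1, 21171)) = Rational(-1, 84684) ≈ -1.1809e-5)
Function('T')(f) = Mul(9, f, Add(-107, f)) (Function('T')(f) = Mul(9, Mul(Add(-107, f), f)) = Mul(9, Mul(f, Add(-107, f))) = Mul(9, f, Add(-107, f)))
Mul(Add(Function('T')(-78), -41872), Pow(Add(o, Mul(9, Add(-21, -16))), -1)) = Mul(Add(Mul(9, -78, Add(-107, -78)), -41872), Pow(Add(Rational(-1, 84684), Mul(9, Add(-21, -16))), -1)) = Mul(Add(Mul(9, -78, -185), -41872), Pow(Add(Rational(-1, 84684), Mul(9, -37)), -1)) = Mul(Add(129870, -41872), Pow(Add(Rational(-1, 84684), -333), -1)) = Mul(87998, Pow(Rational(-28199773, 84684), -1)) = Mul(87998, Rational(-84684, 28199773)) = Rational(-7452022632, 28199773)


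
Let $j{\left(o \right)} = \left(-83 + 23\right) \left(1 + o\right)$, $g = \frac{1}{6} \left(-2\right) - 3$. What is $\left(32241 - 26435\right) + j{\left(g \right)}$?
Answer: $5946$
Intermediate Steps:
$g = - \frac{10}{3}$ ($g = \frac{1}{6} \left(-2\right) - 3 = - \frac{1}{3} - 3 = - \frac{10}{3} \approx -3.3333$)
$j{\left(o \right)} = -60 - 60 o$ ($j{\left(o \right)} = - 60 \left(1 + o\right) = -60 - 60 o$)
$\left(32241 - 26435\right) + j{\left(g \right)} = \left(32241 - 26435\right) - -140 = 5806 + \left(-60 + 200\right) = 5806 + 140 = 5946$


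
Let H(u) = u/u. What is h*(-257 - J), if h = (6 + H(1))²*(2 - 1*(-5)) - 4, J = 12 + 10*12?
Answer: -131871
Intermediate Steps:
J = 132 (J = 12 + 120 = 132)
H(u) = 1
h = 339 (h = (6 + 1)²*(2 - 1*(-5)) - 4 = 7²*(2 + 5) - 4 = 49*7 - 4 = 343 - 4 = 339)
h*(-257 - J) = 339*(-257 - 1*132) = 339*(-257 - 132) = 339*(-389) = -131871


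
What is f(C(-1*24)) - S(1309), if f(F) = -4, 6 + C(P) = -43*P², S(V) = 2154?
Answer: -2158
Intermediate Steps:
C(P) = -6 - 43*P²
f(C(-1*24)) - S(1309) = -4 - 1*2154 = -4 - 2154 = -2158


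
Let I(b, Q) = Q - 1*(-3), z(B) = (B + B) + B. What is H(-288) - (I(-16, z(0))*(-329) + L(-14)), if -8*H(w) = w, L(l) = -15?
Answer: 1038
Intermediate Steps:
z(B) = 3*B (z(B) = 2*B + B = 3*B)
I(b, Q) = 3 + Q (I(b, Q) = Q + 3 = 3 + Q)
H(w) = -w/8
H(-288) - (I(-16, z(0))*(-329) + L(-14)) = -⅛*(-288) - ((3 + 3*0)*(-329) - 15) = 36 - ((3 + 0)*(-329) - 15) = 36 - (3*(-329) - 15) = 36 - (-987 - 15) = 36 - 1*(-1002) = 36 + 1002 = 1038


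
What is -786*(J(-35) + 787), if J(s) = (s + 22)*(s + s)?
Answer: -1333842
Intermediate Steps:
J(s) = 2*s*(22 + s) (J(s) = (22 + s)*(2*s) = 2*s*(22 + s))
-786*(J(-35) + 787) = -786*(2*(-35)*(22 - 35) + 787) = -786*(2*(-35)*(-13) + 787) = -786*(910 + 787) = -786*1697 = -1333842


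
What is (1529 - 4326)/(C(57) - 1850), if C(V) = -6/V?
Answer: 53143/35152 ≈ 1.5118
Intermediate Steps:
(1529 - 4326)/(C(57) - 1850) = (1529 - 4326)/(-6/57 - 1850) = -2797/(-6*1/57 - 1850) = -2797/(-2/19 - 1850) = -2797/(-35152/19) = -2797*(-19/35152) = 53143/35152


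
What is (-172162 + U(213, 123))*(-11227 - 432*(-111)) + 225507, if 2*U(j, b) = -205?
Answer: -12652376511/2 ≈ -6.3262e+9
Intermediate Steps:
U(j, b) = -205/2 (U(j, b) = (½)*(-205) = -205/2)
(-172162 + U(213, 123))*(-11227 - 432*(-111)) + 225507 = (-172162 - 205/2)*(-11227 - 432*(-111)) + 225507 = -344529*(-11227 + 47952)/2 + 225507 = -344529/2*36725 + 225507 = -12652827525/2 + 225507 = -12652376511/2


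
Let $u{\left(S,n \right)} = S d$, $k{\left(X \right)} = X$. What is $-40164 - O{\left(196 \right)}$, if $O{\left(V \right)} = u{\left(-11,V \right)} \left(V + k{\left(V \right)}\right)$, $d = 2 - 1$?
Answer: $-35852$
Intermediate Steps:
$d = 1$
$u{\left(S,n \right)} = S$ ($u{\left(S,n \right)} = S 1 = S$)
$O{\left(V \right)} = - 22 V$ ($O{\left(V \right)} = - 11 \left(V + V\right) = - 11 \cdot 2 V = - 22 V$)
$-40164 - O{\left(196 \right)} = -40164 - \left(-22\right) 196 = -40164 - -4312 = -40164 + 4312 = -35852$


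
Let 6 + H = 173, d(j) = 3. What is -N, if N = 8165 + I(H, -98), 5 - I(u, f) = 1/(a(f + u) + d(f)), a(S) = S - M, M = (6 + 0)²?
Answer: -294119/36 ≈ -8170.0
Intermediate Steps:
M = 36 (M = 6² = 36)
a(S) = -36 + S (a(S) = S - 1*36 = S - 36 = -36 + S)
H = 167 (H = -6 + 173 = 167)
I(u, f) = 5 - 1/(-33 + f + u) (I(u, f) = 5 - 1/((-36 + (f + u)) + 3) = 5 - 1/((-36 + f + u) + 3) = 5 - 1/(-33 + f + u))
N = 294119/36 (N = 8165 + (-166 + 5*(-98) + 5*167)/(-33 - 98 + 167) = 8165 + (-166 - 490 + 835)/36 = 8165 + (1/36)*179 = 8165 + 179/36 = 294119/36 ≈ 8170.0)
-N = -1*294119/36 = -294119/36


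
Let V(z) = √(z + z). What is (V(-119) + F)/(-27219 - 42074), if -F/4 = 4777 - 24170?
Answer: -77572/69293 - I*√238/69293 ≈ -1.1195 - 0.00022264*I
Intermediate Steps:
F = 77572 (F = -4*(4777 - 24170) = -4*(-19393) = 77572)
V(z) = √2*√z (V(z) = √(2*z) = √2*√z)
(V(-119) + F)/(-27219 - 42074) = (√2*√(-119) + 77572)/(-27219 - 42074) = (√2*(I*√119) + 77572)/(-69293) = (I*√238 + 77572)*(-1/69293) = (77572 + I*√238)*(-1/69293) = -77572/69293 - I*√238/69293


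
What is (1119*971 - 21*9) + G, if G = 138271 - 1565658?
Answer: -341027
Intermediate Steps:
G = -1427387
(1119*971 - 21*9) + G = (1119*971 - 21*9) - 1427387 = (1086549 - 189) - 1427387 = 1086360 - 1427387 = -341027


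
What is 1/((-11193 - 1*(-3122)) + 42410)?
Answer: 1/34339 ≈ 2.9121e-5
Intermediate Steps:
1/((-11193 - 1*(-3122)) + 42410) = 1/((-11193 + 3122) + 42410) = 1/(-8071 + 42410) = 1/34339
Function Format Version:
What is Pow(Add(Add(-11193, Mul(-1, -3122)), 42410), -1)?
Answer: Rational(1, 34339) ≈ 2.9121e-5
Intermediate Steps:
Pow(Add(Add(-11193, Mul(-1, -3122)), 42410), -1) = Pow(Add(Add(-11193, 3122), 42410), -1) = Pow(Add(-8071, 42410), -1) = Pow(34339, -1) = Rational(1, 34339)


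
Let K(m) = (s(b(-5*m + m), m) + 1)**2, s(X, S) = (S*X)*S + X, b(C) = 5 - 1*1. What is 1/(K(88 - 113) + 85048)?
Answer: 1/6360073 ≈ 1.5723e-7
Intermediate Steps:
b(C) = 4 (b(C) = 5 - 1 = 4)
s(X, S) = X + X*S**2 (s(X, S) = X*S**2 + X = X + X*S**2)
K(m) = (5 + 4*m**2)**2 (K(m) = (4*(1 + m**2) + 1)**2 = ((4 + 4*m**2) + 1)**2 = (5 + 4*m**2)**2)
1/(K(88 - 113) + 85048) = 1/((5 + 4*(88 - 113)**2)**2 + 85048) = 1/((5 + 4*(-25)**2)**2 + 85048) = 1/((5 + 4*625)**2 + 85048) = 1/((5 + 2500)**2 + 85048) = 1/(2505**2 + 85048) = 1/(6275025 + 85048) = 1/6360073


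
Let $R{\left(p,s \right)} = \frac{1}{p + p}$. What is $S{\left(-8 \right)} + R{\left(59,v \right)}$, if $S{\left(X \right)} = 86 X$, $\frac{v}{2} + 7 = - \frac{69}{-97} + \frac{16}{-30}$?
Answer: $- \frac{81183}{118} \approx -687.99$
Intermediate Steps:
$v = - \frac{19852}{1455}$ ($v = -14 + 2 \left(- \frac{69}{-97} + \frac{16}{-30}\right) = -14 + 2 \left(\left(-69\right) \left(- \frac{1}{97}\right) + 16 \left(- \frac{1}{30}\right)\right) = -14 + 2 \left(\frac{69}{97} - \frac{8}{15}\right) = -14 + 2 \cdot \frac{259}{1455} = -14 + \frac{518}{1455} = - \frac{19852}{1455} \approx -13.644$)
$R{\left(p,s \right)} = \frac{1}{2 p}$
$S{\left(-8 \right)} + R{\left(59,v \right)} = 86 \left(-8\right) + \frac{1}{2 \cdot 59} = -688 + \frac{1}{2} \cdot \frac{1}{59} = -688 + \frac{1}{118} = - \frac{81183}{118}$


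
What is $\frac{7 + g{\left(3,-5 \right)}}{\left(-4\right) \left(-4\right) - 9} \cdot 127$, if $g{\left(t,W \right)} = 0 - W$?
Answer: $\frac{1524}{7} \approx 217.71$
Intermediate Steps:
$g{\left(t,W \right)} = - W$
$\frac{7 + g{\left(3,-5 \right)}}{\left(-4\right) \left(-4\right) - 9} \cdot 127 = \frac{7 - -5}{\left(-4\right) \left(-4\right) - 9} \cdot 127 = \frac{7 + 5}{16 - 9} \cdot 127 = \frac{12}{7} \cdot 127 = \frac{1524}{7}$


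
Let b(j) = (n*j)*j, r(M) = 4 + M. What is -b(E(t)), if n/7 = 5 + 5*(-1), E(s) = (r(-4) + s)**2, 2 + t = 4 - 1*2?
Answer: 0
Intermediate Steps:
t = 0 (t = -2 + (4 - 1*2) = -2 + (4 - 2) = -2 + 2 = 0)
E(s) = s**2 (E(s) = ((4 - 4) + s)**2 = (0 + s)**2 = s**2)
n = 0 (n = 7*(5 + 5*(-1)) = 7*(5 - 5) = 7*0 = 0)
b(j) = 0 (b(j) = (0*j)*j = 0*j = 0)
-b(E(t)) = -1*0 = 0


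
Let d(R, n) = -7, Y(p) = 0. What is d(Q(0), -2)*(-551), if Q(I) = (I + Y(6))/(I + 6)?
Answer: 3857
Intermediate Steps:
Q(I) = I/(6 + I) (Q(I) = (I + 0)/(I + 6) = I/(6 + I))
d(Q(0), -2)*(-551) = -7*(-551) = 3857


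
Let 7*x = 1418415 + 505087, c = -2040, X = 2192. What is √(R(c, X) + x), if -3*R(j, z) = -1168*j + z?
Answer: I*√4681662/3 ≈ 721.24*I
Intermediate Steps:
R(j, z) = -z/3 + 1168*j/3 (R(j, z) = -(-1168*j + z)/3 = -(z - 1168*j)/3 = -z/3 + 1168*j/3)
x = 274786 (x = (1418415 + 505087)/7 = (⅐)*1923502 = 274786)
√(R(c, X) + x) = √((-⅓*2192 + (1168/3)*(-2040)) + 274786) = √((-2192/3 - 794240) + 274786) = √(-2384912/3 + 274786) = √(-1560554/3) = I*√4681662/3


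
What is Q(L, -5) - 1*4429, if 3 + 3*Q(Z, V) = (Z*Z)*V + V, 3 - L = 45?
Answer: -22115/3 ≈ -7371.7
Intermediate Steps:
L = -42 (L = 3 - 1*45 = 3 - 45 = -42)
Q(Z, V) = -1 + V/3 + V*Z²/3 (Q(Z, V) = -1 + ((Z*Z)*V + V)/3 = -1 + (Z²*V + V)/3 = -1 + (V*Z² + V)/3 = -1 + (V + V*Z²)/3 = -1 + (V/3 + V*Z²/3) = -1 + V/3 + V*Z²/3)
Q(L, -5) - 1*4429 = (-1 + (⅓)*(-5) + (⅓)*(-5)*(-42)²) - 1*4429 = (-1 - 5/3 + (⅓)*(-5)*1764) - 4429 = (-1 - 5/3 - 2940) - 4429 = -8828/3 - 4429 = -22115/3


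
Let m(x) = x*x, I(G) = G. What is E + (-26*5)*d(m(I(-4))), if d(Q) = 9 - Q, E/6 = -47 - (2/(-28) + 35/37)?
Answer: 161293/259 ≈ 622.75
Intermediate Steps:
m(x) = x**2
E = -74397/259 (E = 6*(-47 - (2/(-28) + 35/37)) = 6*(-47 - (2*(-1/28) + 35*(1/37))) = 6*(-47 - (-1/14 + 35/37)) = 6*(-47 - 1*453/518) = 6*(-47 - 453/518) = 6*(-24799/518) = -74397/259 ≈ -287.25)
E + (-26*5)*d(m(I(-4))) = -74397/259 + (-26*5)*(9 - 1*(-4)**2) = -74397/259 - 130*(9 - 1*16) = -74397/259 - 130*(9 - 16) = -74397/259 - 130*(-7) = -74397/259 + 910 = 161293/259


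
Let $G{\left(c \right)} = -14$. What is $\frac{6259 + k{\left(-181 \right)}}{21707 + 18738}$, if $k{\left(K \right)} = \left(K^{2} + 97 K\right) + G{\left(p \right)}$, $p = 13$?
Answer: $\frac{21449}{40445} \approx 0.53032$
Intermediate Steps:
$k{\left(K \right)} = -14 + K^{2} + 97 K$ ($k{\left(K \right)} = \left(K^{2} + 97 K\right) - 14 = -14 + K^{2} + 97 K$)
$\frac{6259 + k{\left(-181 \right)}}{21707 + 18738} = \frac{6259 + \left(-14 + \left(-181\right)^{2} + 97 \left(-181\right)\right)}{21707 + 18738} = \frac{6259 - -15190}{40445} = \left(6259 + 15190\right) \frac{1}{40445} = 21449 \cdot \frac{1}{40445} = \frac{21449}{40445}$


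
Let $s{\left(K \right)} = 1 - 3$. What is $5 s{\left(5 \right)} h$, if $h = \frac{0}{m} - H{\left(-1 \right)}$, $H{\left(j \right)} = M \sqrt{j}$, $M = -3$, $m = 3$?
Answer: $- 30 i \approx - 30.0 i$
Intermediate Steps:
$s{\left(K \right)} = -2$ ($s{\left(K \right)} = 1 - 3 = -2$)
$H{\left(j \right)} = - 3 \sqrt{j}$
$h = 3 i$ ($h = \frac{0}{3} - - 3 \sqrt{-1} = 0 \cdot \frac{1}{3} - - 3 i = 0 + 3 i = 3 i \approx 3.0 i$)
$5 s{\left(5 \right)} h = 5 \left(-2\right) 3 i = - 10 \cdot 3 i = - 30 i$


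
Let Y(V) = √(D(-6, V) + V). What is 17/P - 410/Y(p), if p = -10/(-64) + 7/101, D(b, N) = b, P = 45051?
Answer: 17/45051 + 1640*I*√3769926/18663 ≈ 0.00037735 + 170.62*I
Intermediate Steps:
p = 729/3232 (p = -10*(-1/64) + 7*(1/101) = 5/32 + 7/101 = 729/3232 ≈ 0.22556)
Y(V) = √(-6 + V)
17/P - 410/Y(p) = 17/45051 - 410/√(-6 + 729/3232) = 17*(1/45051) - 410*(-4*I*√3769926/18663) = 17/45051 - 410*(-4*I*√3769926/18663) = 17/45051 - (-1640)*I*√3769926/18663 = 17/45051 + 1640*I*√3769926/18663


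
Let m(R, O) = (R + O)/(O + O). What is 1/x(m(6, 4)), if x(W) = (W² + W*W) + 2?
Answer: 8/41 ≈ 0.19512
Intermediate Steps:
m(R, O) = (O + R)/(2*O) (m(R, O) = (O + R)/((2*O)) = (O + R)*(1/(2*O)) = (O + R)/(2*O))
x(W) = 2 + 2*W² (x(W) = (W² + W²) + 2 = 2*W² + 2 = 2 + 2*W²)
1/x(m(6, 4)) = 1/(2 + 2*((½)*(4 + 6)/4)²) = 1/(2 + 2*((½)*(¼)*10)²) = 1/(2 + 2*(5/4)²) = 1/(2 + 2*(25/16)) = 1/(2 + 25/8) = 1/(41/8) = 8/41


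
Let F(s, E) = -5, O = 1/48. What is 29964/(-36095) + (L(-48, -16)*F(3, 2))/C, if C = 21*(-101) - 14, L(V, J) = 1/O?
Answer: -11062068/15412565 ≈ -0.71773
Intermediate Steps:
O = 1/48 ≈ 0.020833
L(V, J) = 48 (L(V, J) = 1/(1/48) = 48)
C = -2135 (C = -2121 - 14 = -2135)
29964/(-36095) + (L(-48, -16)*F(3, 2))/C = 29964/(-36095) + (48*(-5))/(-2135) = 29964*(-1/36095) - 240*(-1/2135) = -29964/36095 + 48/427 = -11062068/15412565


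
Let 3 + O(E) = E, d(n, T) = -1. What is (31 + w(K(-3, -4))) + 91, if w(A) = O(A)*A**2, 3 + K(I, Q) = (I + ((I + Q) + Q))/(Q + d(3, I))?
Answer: 15234/125 ≈ 121.87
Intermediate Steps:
K(I, Q) = -3 + (2*I + 2*Q)/(-1 + Q) (K(I, Q) = -3 + (I + ((I + Q) + Q))/(Q - 1) = -3 + (I + (I + 2*Q))/(-1 + Q) = -3 + (2*I + 2*Q)/(-1 + Q))
O(E) = -3 + E
w(A) = A**2*(-3 + A) (w(A) = (-3 + A)*A**2 = A**2*(-3 + A))
(31 + w(K(-3, -4))) + 91 = (31 + ((3 - 1*(-4) + 2*(-3))/(-1 - 4))**2*(-3 + (3 - 1*(-4) + 2*(-3))/(-1 - 4))) + 91 = (31 + ((3 + 4 - 6)/(-5))**2*(-3 + (3 + 4 - 6)/(-5))) + 91 = (31 + (-1/5*1)**2*(-3 - 1/5*1)) + 91 = (31 + (-1/5)**2*(-3 - 1/5)) + 91 = (31 + (1/25)*(-16/5)) + 91 = (31 - 16/125) + 91 = 3859/125 + 91 = 15234/125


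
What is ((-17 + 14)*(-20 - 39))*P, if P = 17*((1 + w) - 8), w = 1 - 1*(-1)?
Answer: -15045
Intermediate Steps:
w = 2 (w = 1 + 1 = 2)
P = -85 (P = 17*((1 + 2) - 8) = 17*(3 - 8) = 17*(-5) = -85)
((-17 + 14)*(-20 - 39))*P = ((-17 + 14)*(-20 - 39))*(-85) = -3*(-59)*(-85) = 177*(-85) = -15045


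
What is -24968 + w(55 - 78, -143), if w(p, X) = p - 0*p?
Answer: -24991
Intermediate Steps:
w(p, X) = p (w(p, X) = p - 2*0 = p + 0 = p)
-24968 + w(55 - 78, -143) = -24968 + (55 - 78) = -24968 - 23 = -24991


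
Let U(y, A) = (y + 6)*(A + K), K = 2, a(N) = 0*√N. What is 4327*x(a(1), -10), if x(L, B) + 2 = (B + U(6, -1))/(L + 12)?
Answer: -47597/6 ≈ -7932.8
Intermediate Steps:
a(N) = 0
U(y, A) = (2 + A)*(6 + y) (U(y, A) = (y + 6)*(A + 2) = (6 + y)*(2 + A) = (2 + A)*(6 + y))
x(L, B) = -2 + (12 + B)/(12 + L) (x(L, B) = -2 + (B + (12 + 2*6 + 6*(-1) - 1*6))/(L + 12) = -2 + (B + (12 + 12 - 6 - 6))/(12 + L) = -2 + (B + 12)/(12 + L) = -2 + (12 + B)/(12 + L))
4327*x(a(1), -10) = 4327*((-12 - 10 - 2*0)/(12 + 0)) = 4327*((-12 - 10 + 0)/12) = 4327*((1/12)*(-22)) = 4327*(-11/6) = -47597/6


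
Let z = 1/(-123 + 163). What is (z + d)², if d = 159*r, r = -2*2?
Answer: 647142721/1600 ≈ 4.0446e+5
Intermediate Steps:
r = -4
d = -636 (d = 159*(-4) = -636)
z = 1/40 ≈ 0.025000
(z + d)² = (1/40 - 636)² = (-25439/40)² = 647142721/1600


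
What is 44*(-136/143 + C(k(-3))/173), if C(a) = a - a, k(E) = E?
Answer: -544/13 ≈ -41.846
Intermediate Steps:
C(a) = 0
44*(-136/143 + C(k(-3))/173) = 44*(-136/143 + 0/173) = 44*(-136*1/143 + 0*(1/173)) = 44*(-136/143 + 0) = 44*(-136/143) = -544/13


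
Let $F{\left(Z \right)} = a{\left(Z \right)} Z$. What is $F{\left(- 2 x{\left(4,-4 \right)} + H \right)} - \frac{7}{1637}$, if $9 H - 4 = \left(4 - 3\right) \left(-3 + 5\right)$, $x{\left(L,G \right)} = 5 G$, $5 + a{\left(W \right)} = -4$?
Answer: $- \frac{599149}{1637} \approx -366.0$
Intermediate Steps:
$a{\left(W \right)} = -9$ ($a{\left(W \right)} = -5 - 4 = -9$)
$H = \frac{2}{3}$ ($H = \frac{4}{9} + \frac{\left(4 - 3\right) \left(-3 + 5\right)}{9} = \frac{4}{9} + \frac{1 \cdot 2}{9} = \frac{4}{9} + \frac{1}{9} \cdot 2 = \frac{4}{9} + \frac{2}{9} = \frac{2}{3} \approx 0.66667$)
$F{\left(Z \right)} = - 9 Z$
$F{\left(- 2 x{\left(4,-4 \right)} + H \right)} - \frac{7}{1637} = - 9 \left(- 2 \cdot 5 \left(-4\right) + \frac{2}{3}\right) - \frac{7}{1637} = - 9 \left(\left(-2\right) \left(-20\right) + \frac{2}{3}\right) - \frac{7}{1637} = - 9 \left(40 + \frac{2}{3}\right) - \frac{7}{1637} = \left(-9\right) \frac{122}{3} - \frac{7}{1637} = -366 - \frac{7}{1637} = - \frac{599149}{1637}$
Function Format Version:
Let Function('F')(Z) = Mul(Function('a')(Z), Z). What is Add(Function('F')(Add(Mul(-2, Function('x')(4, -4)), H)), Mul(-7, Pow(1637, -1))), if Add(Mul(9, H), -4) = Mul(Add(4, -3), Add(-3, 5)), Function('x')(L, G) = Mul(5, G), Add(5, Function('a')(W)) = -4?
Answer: Rational(-599149, 1637) ≈ -366.00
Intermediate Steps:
Function('a')(W) = -9 (Function('a')(W) = Add(-5, -4) = -9)
H = Rational(2, 3) (H = Add(Rational(4, 9), Mul(Rational(1, 9), Mul(Add(4, -3), Add(-3, 5)))) = Add(Rational(4, 9), Mul(Rational(1, 9), Mul(1, 2))) = Add(Rational(4, 9), Mul(Rational(1, 9), 2)) = Add(Rational(4, 9), Rational(2, 9)) = Rational(2, 3) ≈ 0.66667)
Function('F')(Z) = Mul(-9, Z)
Add(Function('F')(Add(Mul(-2, Function('x')(4, -4)), H)), Mul(-7, Pow(1637, -1))) = Add(Mul(-9, Add(Mul(-2, Mul(5, -4)), Rational(2, 3))), Mul(-7, Pow(1637, -1))) = Add(Mul(-9, Add(Mul(-2, -20), Rational(2, 3))), Mul(-7, Rational(1, 1637))) = Add(Mul(-9, Add(40, Rational(2, 3))), Rational(-7, 1637)) = Add(Mul(-9, Rational(122, 3)), Rational(-7, 1637)) = Add(-366, Rational(-7, 1637)) = Rational(-599149, 1637)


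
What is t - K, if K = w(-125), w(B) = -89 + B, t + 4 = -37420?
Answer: -37210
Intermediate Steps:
t = -37424 (t = -4 - 37420 = -37424)
K = -214 (K = -89 - 125 = -214)
t - K = -37424 - 1*(-214) = -37424 + 214 = -37210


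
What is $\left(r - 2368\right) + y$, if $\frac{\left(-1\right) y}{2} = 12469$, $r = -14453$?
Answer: $-41759$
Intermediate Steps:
$y = -24938$ ($y = \left(-2\right) 12469 = -24938$)
$\left(r - 2368\right) + y = \left(-14453 - 2368\right) - 24938 = -16821 - 24938 = -41759$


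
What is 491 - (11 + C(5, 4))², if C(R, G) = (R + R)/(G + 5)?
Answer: 27890/81 ≈ 344.32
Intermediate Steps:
C(R, G) = 2*R/(5 + G) (C(R, G) = (2*R)/(5 + G) = 2*R/(5 + G))
491 - (11 + C(5, 4))² = 491 - (11 + 2*5/(5 + 4))² = 491 - (11 + 2*5/9)² = 491 - (11 + 2*5*(⅑))² = 491 - (11 + 10/9)² = 491 - (109/9)² = 491 - 1*11881/81 = 491 - 11881/81 = 27890/81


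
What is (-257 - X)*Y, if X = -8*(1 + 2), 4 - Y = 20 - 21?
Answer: -1165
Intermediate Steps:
Y = 5 (Y = 4 - (20 - 21) = 4 - 1*(-1) = 4 + 1 = 5)
X = -24 (X = -8*3 = -24)
(-257 - X)*Y = (-257 - 1*(-24))*5 = (-257 + 24)*5 = -233*5 = -1165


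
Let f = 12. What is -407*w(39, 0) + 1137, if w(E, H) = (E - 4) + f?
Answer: -17992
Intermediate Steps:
w(E, H) = 8 + E (w(E, H) = (E - 4) + 12 = (-4 + E) + 12 = 8 + E)
-407*w(39, 0) + 1137 = -407*(8 + 39) + 1137 = -407*47 + 1137 = -19129 + 1137 = -17992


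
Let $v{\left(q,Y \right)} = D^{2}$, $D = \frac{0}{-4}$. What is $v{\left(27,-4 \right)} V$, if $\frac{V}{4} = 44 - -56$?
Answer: $0$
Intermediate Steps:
$D = 0$ ($D = 0 \left(- \frac{1}{4}\right) = 0$)
$V = 400$ ($V = 4 \left(44 - -56\right) = 4 \left(44 + 56\right) = 4 \cdot 100 = 400$)
$v{\left(q,Y \right)} = 0$ ($v{\left(q,Y \right)} = 0^{2} = 0$)
$v{\left(27,-4 \right)} V = 0 \cdot 400 = 0$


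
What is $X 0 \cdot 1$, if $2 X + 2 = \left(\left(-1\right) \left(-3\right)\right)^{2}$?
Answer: $0$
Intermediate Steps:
$X = \frac{7}{2}$ ($X = -1 + \frac{\left(\left(-1\right) \left(-3\right)\right)^{2}}{2} = -1 + \frac{3^{2}}{2} = -1 + \frac{1}{2} \cdot 9 = -1 + \frac{9}{2} = \frac{7}{2} \approx 3.5$)
$X 0 \cdot 1 = \frac{7 \cdot 0 \cdot 1}{2} = \frac{7}{2} \cdot 0 = 0$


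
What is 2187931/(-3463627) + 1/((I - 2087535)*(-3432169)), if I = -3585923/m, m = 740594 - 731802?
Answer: -137850572850915748572393/218225787783985983366209 ≈ -0.63169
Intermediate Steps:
m = 8792
I = -3585923/8792 ≈ -407.86
2187931/(-3463627) + 1/((I - 2087535)*(-3432169)) = 2187931/(-3463627) + 1/(-3585923/8792 - 2087535*(-3432169)) = 2187931*(-1/3463627) - 1/3432169/(-18357193643/8792) = -2187931/3463627 - 8792/18357193643*(-1/3432169) = -2187931/3463627 + 8792/63004990948501667 = -137850572850915748572393/218225787783985983366209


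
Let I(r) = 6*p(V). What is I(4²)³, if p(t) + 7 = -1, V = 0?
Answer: -110592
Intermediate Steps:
p(t) = -8 (p(t) = -7 - 1 = -8)
I(r) = -48 (I(r) = 6*(-8) = -48)
I(4²)³ = (-48)³ = -110592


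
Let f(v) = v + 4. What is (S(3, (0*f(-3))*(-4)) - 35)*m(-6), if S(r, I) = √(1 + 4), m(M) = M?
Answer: 210 - 6*√5 ≈ 196.58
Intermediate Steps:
f(v) = 4 + v
S(r, I) = √5
(S(3, (0*f(-3))*(-4)) - 35)*m(-6) = (√5 - 35)*(-6) = (-35 + √5)*(-6) = 210 - 6*√5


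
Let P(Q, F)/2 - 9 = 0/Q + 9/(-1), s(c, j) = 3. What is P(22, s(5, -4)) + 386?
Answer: 386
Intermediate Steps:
P(Q, F) = 0 (P(Q, F) = 18 + 2*(0/Q + 9/(-1)) = 18 + 2*(0 + 9*(-1)) = 18 + 2*(0 - 9) = 18 + 2*(-9) = 18 - 18 = 0)
P(22, s(5, -4)) + 386 = 0 + 386 = 386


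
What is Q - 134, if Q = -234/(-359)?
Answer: -47872/359 ≈ -133.35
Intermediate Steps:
Q = 234/359 (Q = -234*(-1/359) = 234/359 ≈ 0.65181)
Q - 134 = 234/359 - 134 = -47872/359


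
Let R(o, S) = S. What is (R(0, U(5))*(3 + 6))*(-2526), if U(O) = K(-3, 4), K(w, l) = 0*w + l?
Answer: -90936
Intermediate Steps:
K(w, l) = l (K(w, l) = 0 + l = l)
U(O) = 4
(R(0, U(5))*(3 + 6))*(-2526) = (4*(3 + 6))*(-2526) = (4*9)*(-2526) = 36*(-2526) = -90936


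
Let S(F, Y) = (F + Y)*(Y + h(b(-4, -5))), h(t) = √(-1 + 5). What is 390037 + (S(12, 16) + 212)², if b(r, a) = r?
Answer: 902693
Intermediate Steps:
h(t) = 2 (h(t) = √4 = 2)
S(F, Y) = (2 + Y)*(F + Y) (S(F, Y) = (F + Y)*(Y + 2) = (F + Y)*(2 + Y) = (2 + Y)*(F + Y))
390037 + (S(12, 16) + 212)² = 390037 + ((16² + 2*12 + 2*16 + 12*16) + 212)² = 390037 + ((256 + 24 + 32 + 192) + 212)² = 390037 + (504 + 212)² = 390037 + 716² = 390037 + 512656 = 902693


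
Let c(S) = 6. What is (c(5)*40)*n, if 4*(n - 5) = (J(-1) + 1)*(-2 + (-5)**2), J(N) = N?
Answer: 1200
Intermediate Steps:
n = 5 (n = 5 + ((-1 + 1)*(-2 + (-5)**2))/4 = 5 + (0*(-2 + 25))/4 = 5 + (0*23)/4 = 5 + (1/4)*0 = 5 + 0 = 5)
(c(5)*40)*n = (6*40)*5 = 240*5 = 1200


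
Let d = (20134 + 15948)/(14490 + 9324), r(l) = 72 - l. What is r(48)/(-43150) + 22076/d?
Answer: 5671181241408/389234575 ≈ 14570.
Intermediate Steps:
d = 18041/11907 (d = 36082/23814 = 36082*(1/23814) = 18041/11907 ≈ 1.5152)
r(48)/(-43150) + 22076/d = (72 - 1*48)/(-43150) + 22076/(18041/11907) = (72 - 48)*(-1/43150) + 22076*(11907/18041) = 24*(-1/43150) + 262858932/18041 = -12/21575 + 262858932/18041 = 5671181241408/389234575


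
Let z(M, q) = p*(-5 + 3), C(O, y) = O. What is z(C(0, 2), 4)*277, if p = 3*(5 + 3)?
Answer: -13296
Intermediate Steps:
p = 24 (p = 3*8 = 24)
z(M, q) = -48 (z(M, q) = 24*(-5 + 3) = 24*(-2) = -48)
z(C(0, 2), 4)*277 = -48*277 = -13296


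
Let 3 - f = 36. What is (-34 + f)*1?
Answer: -67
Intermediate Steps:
f = -33 (f = 3 - 1*36 = 3 - 36 = -33)
(-34 + f)*1 = (-34 - 33)*1 = -67*1 = -67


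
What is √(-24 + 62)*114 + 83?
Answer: 83 + 114*√38 ≈ 785.74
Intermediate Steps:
√(-24 + 62)*114 + 83 = √38*114 + 83 = 114*√38 + 83 = 83 + 114*√38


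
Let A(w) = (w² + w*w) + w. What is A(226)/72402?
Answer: 17063/12067 ≈ 1.4140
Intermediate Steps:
A(w) = w + 2*w² (A(w) = (w² + w²) + w = 2*w² + w = w + 2*w²)
A(226)/72402 = (226*(1 + 2*226))/72402 = (226*(1 + 452))*(1/72402) = (226*453)*(1/72402) = 102378*(1/72402) = 17063/12067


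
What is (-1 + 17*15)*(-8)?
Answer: -2032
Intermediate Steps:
(-1 + 17*15)*(-8) = (-1 + 255)*(-8) = 254*(-8) = -2032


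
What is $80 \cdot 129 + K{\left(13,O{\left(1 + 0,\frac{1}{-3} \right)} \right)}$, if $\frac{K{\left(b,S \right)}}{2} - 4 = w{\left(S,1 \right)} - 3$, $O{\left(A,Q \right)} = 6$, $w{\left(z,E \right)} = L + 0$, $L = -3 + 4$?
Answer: $10324$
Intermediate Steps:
$L = 1$
$w{\left(z,E \right)} = 1$ ($w{\left(z,E \right)} = 1 + 0 = 1$)
$K{\left(b,S \right)} = 4$ ($K{\left(b,S \right)} = 8 + 2 \left(1 - 3\right) = 8 + 2 \left(-2\right) = 8 - 4 = 4$)
$80 \cdot 129 + K{\left(13,O{\left(1 + 0,\frac{1}{-3} \right)} \right)} = 80 \cdot 129 + 4 = 10320 + 4 = 10324$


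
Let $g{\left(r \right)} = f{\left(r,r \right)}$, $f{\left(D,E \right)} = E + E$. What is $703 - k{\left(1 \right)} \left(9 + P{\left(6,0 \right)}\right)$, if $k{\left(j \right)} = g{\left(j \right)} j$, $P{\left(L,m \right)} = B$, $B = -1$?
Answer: $687$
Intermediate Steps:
$f{\left(D,E \right)} = 2 E$
$g{\left(r \right)} = 2 r$
$P{\left(L,m \right)} = -1$
$k{\left(j \right)} = 2 j^{2}$ ($k{\left(j \right)} = 2 j j = 2 j^{2}$)
$703 - k{\left(1 \right)} \left(9 + P{\left(6,0 \right)}\right) = 703 - 2 \cdot 1^{2} \left(9 - 1\right) = 703 - 2 \cdot 1 \cdot 8 = 703 - 2 \cdot 8 = 703 - 16 = 687$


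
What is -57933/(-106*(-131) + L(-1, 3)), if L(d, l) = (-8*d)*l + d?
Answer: -57933/13909 ≈ -4.1651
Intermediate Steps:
L(d, l) = d - 8*d*l (L(d, l) = -8*d*l + d = d - 8*d*l)
-57933/(-106*(-131) + L(-1, 3)) = -57933/(-106*(-131) - (1 - 8*3)) = -57933/(13886 - (1 - 24)) = -57933/(13886 - 1*(-23)) = -57933/(13886 + 23) = -57933/13909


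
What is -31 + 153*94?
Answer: 14351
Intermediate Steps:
-31 + 153*94 = -31 + 14382 = 14351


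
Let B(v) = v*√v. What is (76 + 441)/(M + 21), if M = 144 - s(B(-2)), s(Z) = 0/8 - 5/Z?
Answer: 136488/43565 - 1034*I*√2/43565 ≈ 3.133 - 0.033566*I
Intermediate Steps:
B(v) = v^(3/2)
s(Z) = -5/Z (s(Z) = 0*(⅛) - 5/Z = 0 - 5/Z = -5/Z)
M = 144 + 5*I*√2/4 (M = 144 - (-5)/((-2)^(3/2)) = 144 - (-5)/((-2*I*√2)) = 144 - (-5)*I*√2/4 = 144 + 5*I*√2/4 ≈ 144.0 + 1.7678*I)
(76 + 441)/(M + 21) = (76 + 441)/((144 + 5*I*√2/4) + 21) = 517/(165 + 5*I*√2/4)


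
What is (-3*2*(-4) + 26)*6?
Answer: 300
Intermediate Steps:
(-3*2*(-4) + 26)*6 = (-6*(-4) + 26)*6 = (24 + 26)*6 = 50*6 = 300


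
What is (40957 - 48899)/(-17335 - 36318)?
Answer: 7942/53653 ≈ 0.14803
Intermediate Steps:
(40957 - 48899)/(-17335 - 36318) = -7942/(-53653) = -7942*(-1/53653) = 7942/53653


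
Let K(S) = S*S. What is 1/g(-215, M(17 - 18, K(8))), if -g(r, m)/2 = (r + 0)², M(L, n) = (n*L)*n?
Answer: -1/92450 ≈ -1.0817e-5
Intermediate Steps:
K(S) = S²
M(L, n) = L*n² (M(L, n) = (L*n)*n = L*n²)
g(r, m) = -2*r² (g(r, m) = -2*(r + 0)² = -2*r²)
1/g(-215, M(17 - 18, K(8))) = 1/(-2*(-215)²) = 1/(-2*46225) = 1/(-92450) = -1/92450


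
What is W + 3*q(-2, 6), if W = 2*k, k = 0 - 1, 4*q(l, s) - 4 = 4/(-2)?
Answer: -½ ≈ -0.50000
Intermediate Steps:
q(l, s) = ½ (q(l, s) = 1 + (4/(-2))/4 = 1 + (4*(-½))/4 = 1 + (¼)*(-2) = 1 - ½ = ½)
k = -1
W = -2 (W = 2*(-1) = -2)
W + 3*q(-2, 6) = -2 + 3*(½) = -2 + 3/2 = -½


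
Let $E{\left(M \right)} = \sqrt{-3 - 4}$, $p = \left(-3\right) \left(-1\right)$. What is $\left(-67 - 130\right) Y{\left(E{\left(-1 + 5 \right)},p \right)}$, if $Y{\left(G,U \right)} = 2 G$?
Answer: $- 394 i \sqrt{7} \approx - 1042.4 i$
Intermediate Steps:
$p = 3$
$E{\left(M \right)} = i \sqrt{7}$ ($E{\left(M \right)} = \sqrt{-7} = i \sqrt{7}$)
$\left(-67 - 130\right) Y{\left(E{\left(-1 + 5 \right)},p \right)} = \left(-67 - 130\right) 2 i \sqrt{7} = - 197 \cdot 2 i \sqrt{7} = - 394 i \sqrt{7}$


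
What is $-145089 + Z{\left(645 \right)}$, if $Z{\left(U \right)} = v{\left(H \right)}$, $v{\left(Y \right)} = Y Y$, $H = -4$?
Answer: $-145073$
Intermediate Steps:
$v{\left(Y \right)} = Y^{2}$
$Z{\left(U \right)} = 16$ ($Z{\left(U \right)} = \left(-4\right)^{2} = 16$)
$-145089 + Z{\left(645 \right)} = -145089 + 16 = -145073$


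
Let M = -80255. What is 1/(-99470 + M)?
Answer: -1/179725 ≈ -5.5641e-6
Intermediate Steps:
1/(-99470 + M) = 1/(-99470 - 80255) = 1/(-179725) = -1/179725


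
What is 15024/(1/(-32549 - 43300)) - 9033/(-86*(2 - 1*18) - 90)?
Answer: -1465468222569/1286 ≈ -1.1396e+9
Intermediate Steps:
15024/(1/(-32549 - 43300)) - 9033/(-86*(2 - 1*18) - 90) = 15024/(1/(-75849)) - 9033/(-86*(2 - 18) - 90) = 15024/(-1/75849) - 9033/(-86*(-16) - 90) = 15024*(-75849) - 9033/(1376 - 90) = -1139555376 - 9033/1286 = -1465468222569/1286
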